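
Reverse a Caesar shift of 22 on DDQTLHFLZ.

D(3): 3−22=-19≡7 → H
D(3): 3−22=-19≡7 → H
Q(16): 16−22=-6≡20 → U
T(19): 19−22=-3≡23 → X
L(11): 11−22=-11≡15 → P
H(7): 7−22=-15≡11 → L
F(5): 5−22=-17≡9 → J
L(11): 11−22=-11≡15 → P
Z(25): 25−22=3 → D

HHUXPLJPD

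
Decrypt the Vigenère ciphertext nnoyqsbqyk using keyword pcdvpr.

ylldbbmovp

Repeat the key across the ciphertext: pcdvprpcdv
n(13)−p(15): -2≡24 → y
n(13)−c(2): 11 → l
o(14)−d(3): 11 → l
y(24)−v(21): 3 → d
q(16)−p(15): 1 → b
s(18)−r(17): 1 → b
b(1)−p(15): -14≡12 → m
q(16)−c(2): 14 → o
y(24)−d(3): 21 → v
k(10)−v(21): -11≡15 → p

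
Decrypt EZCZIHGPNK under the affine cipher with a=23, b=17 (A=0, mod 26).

NGFGDMVSKL

The inverse of 23 mod 26 is 17, since 23·17=391≡1. Apply D(y)=17·(y−17) mod 26:
E(4): 17·(4−17)=-221≡13 → N
Z(25): 17·(25−17)=136≡6 → G
C(2): 17·(2−17)=-255≡5 → F
Z(25): 17·(25−17)=136≡6 → G
I(8): 17·(8−17)=-153≡3 → D
H(7): 17·(7−17)=-170≡12 → M
G(6): 17·(6−17)=-187≡21 → V
P(15): 17·(15−17)=-34≡18 → S
N(13): 17·(13−17)=-68≡10 → K
K(10): 17·(10−17)=-119≡11 → L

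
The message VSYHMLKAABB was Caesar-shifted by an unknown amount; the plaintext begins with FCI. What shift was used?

16

From the crib: V(21)−F(5)=16, so the shift is 16.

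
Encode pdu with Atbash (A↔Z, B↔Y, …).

p(15) → k(10)
d(3) → w(22)
u(20) → f(5)

kwf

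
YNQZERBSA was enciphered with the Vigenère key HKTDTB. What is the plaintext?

Repeat the key across the ciphertext: HKTDTBHKT
Y(24)−H(7): 17 → R
N(13)−K(10): 3 → D
Q(16)−T(19): -3≡23 → X
Z(25)−D(3): 22 → W
E(4)−T(19): -15≡11 → L
R(17)−B(1): 16 → Q
B(1)−H(7): -6≡20 → U
S(18)−K(10): 8 → I
A(0)−T(19): -19≡7 → H

RDXWLQUIH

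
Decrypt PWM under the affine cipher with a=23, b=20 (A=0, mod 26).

TIU

The inverse of 23 mod 26 is 17, since 23·17=391≡1. Apply D(y)=17·(y−20) mod 26:
P(15): 17·(15−20)=-85≡19 → T
W(22): 17·(22−20)=34≡8 → I
M(12): 17·(12−20)=-136≡20 → U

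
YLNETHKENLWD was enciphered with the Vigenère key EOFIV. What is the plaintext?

UXIWYDWZFQSP

Repeat the key across the ciphertext: EOFIVEOFIVEO
Y(24)−E(4): 20 → U
L(11)−O(14): -3≡23 → X
N(13)−F(5): 8 → I
E(4)−I(8): -4≡22 → W
T(19)−V(21): -2≡24 → Y
H(7)−E(4): 3 → D
K(10)−O(14): -4≡22 → W
E(4)−F(5): -1≡25 → Z
N(13)−I(8): 5 → F
L(11)−V(21): -10≡16 → Q
W(22)−E(4): 18 → S
D(3)−O(14): -11≡15 → P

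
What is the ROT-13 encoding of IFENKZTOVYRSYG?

VSRAXMGBILEFLT

I(8): 8+13=21 → V
F(5): 5+13=18 → S
E(4): 4+13=17 → R
N(13): 13+13=26≡0 → A
K(10): 10+13=23 → X
Z(25): 25+13=38≡12 → M
T(19): 19+13=32≡6 → G
O(14): 14+13=27≡1 → B
V(21): 21+13=34≡8 → I
Y(24): 24+13=37≡11 → L
R(17): 17+13=30≡4 → E
S(18): 18+13=31≡5 → F
Y(24): 24+13=37≡11 → L
G(6): 6+13=19 → T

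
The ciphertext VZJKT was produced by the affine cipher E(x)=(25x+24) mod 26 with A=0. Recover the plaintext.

DZPOF

The inverse of 25 mod 26 is 25, since 25·25=625≡1. Apply D(y)=25·(y−24) mod 26:
V(21): 25·(21−24)=-75≡3 → D
Z(25): 25·(25−24)=25 → Z
J(9): 25·(9−24)=-375≡15 → P
K(10): 25·(10−24)=-350≡14 → O
T(19): 25·(19−24)=-125≡5 → F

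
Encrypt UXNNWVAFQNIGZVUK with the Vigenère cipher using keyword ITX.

Repeat the key across the message: ITXITXITXITXITXI
U(20)+I(8): 28≡2 → C
X(23)+T(19): 42≡16 → Q
N(13)+X(23): 36≡10 → K
N(13)+I(8): 21 → V
W(22)+T(19): 41≡15 → P
V(21)+X(23): 44≡18 → S
A(0)+I(8): 8 → I
F(5)+T(19): 24 → Y
Q(16)+X(23): 39≡13 → N
N(13)+I(8): 21 → V
I(8)+T(19): 27≡1 → B
G(6)+X(23): 29≡3 → D
Z(25)+I(8): 33≡7 → H
V(21)+T(19): 40≡14 → O
U(20)+X(23): 43≡17 → R
K(10)+I(8): 18 → S

CQKVPSIYNVBDHORS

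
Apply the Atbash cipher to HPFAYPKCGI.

H(7) → S(18)
P(15) → K(10)
F(5) → U(20)
A(0) → Z(25)
Y(24) → B(1)
P(15) → K(10)
K(10) → P(15)
C(2) → X(23)
G(6) → T(19)
I(8) → R(17)

SKUZBKPXTR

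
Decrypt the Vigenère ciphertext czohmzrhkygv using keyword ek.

ypkxipnxgocl

Repeat the key across the ciphertext: ekekekekekek
c(2)−e(4): -2≡24 → y
z(25)−k(10): 15 → p
o(14)−e(4): 10 → k
h(7)−k(10): -3≡23 → x
m(12)−e(4): 8 → i
z(25)−k(10): 15 → p
r(17)−e(4): 13 → n
h(7)−k(10): -3≡23 → x
k(10)−e(4): 6 → g
y(24)−k(10): 14 → o
g(6)−e(4): 2 → c
v(21)−k(10): 11 → l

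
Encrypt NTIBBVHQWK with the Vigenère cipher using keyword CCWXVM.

Repeat the key across the message: CCWXVMCCWX
N(13)+C(2): 15 → P
T(19)+C(2): 21 → V
I(8)+W(22): 30≡4 → E
B(1)+X(23): 24 → Y
B(1)+V(21): 22 → W
V(21)+M(12): 33≡7 → H
H(7)+C(2): 9 → J
Q(16)+C(2): 18 → S
W(22)+W(22): 44≡18 → S
K(10)+X(23): 33≡7 → H

PVEYWHJSSH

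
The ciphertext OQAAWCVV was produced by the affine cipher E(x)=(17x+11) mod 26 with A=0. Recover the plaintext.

RLHHTBWW

The inverse of 17 mod 26 is 23, since 17·23=391≡1. Apply D(y)=23·(y−11) mod 26:
O(14): 23·(14−11)=69≡17 → R
Q(16): 23·(16−11)=115≡11 → L
A(0): 23·(0−11)=-253≡7 → H
A(0): 23·(0−11)=-253≡7 → H
W(22): 23·(22−11)=253≡19 → T
C(2): 23·(2−11)=-207≡1 → B
V(21): 23·(21−11)=230≡22 → W
V(21): 23·(21−11)=230≡22 → W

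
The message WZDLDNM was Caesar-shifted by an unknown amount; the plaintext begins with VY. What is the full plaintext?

VYCKCML

From the crib: W(22)−V(21)=1, so the shift is 1.
Subtract 1 from each ciphertext letter:
W(22): 22−1=21 → V
Z(25): 25−1=24 → Y
D(3): 3−1=2 → C
L(11): 11−1=10 → K
D(3): 3−1=2 → C
N(13): 13−1=12 → M
M(12): 12−1=11 → L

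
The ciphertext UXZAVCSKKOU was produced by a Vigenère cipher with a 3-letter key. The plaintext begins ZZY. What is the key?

VYB

Subtract each crib letter from the matching ciphertext letter (mod 26):
U(20)−Z(25)=-5≡21 → V
X(23)−Z(25)=-2≡24 → Y
Z(25)−Y(24)=1 → B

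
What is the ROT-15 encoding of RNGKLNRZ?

R(17): 17+15=32≡6 → G
N(13): 13+15=28≡2 → C
G(6): 6+15=21 → V
K(10): 10+15=25 → Z
L(11): 11+15=26≡0 → A
N(13): 13+15=28≡2 → C
R(17): 17+15=32≡6 → G
Z(25): 25+15=40≡14 → O

GCVZACGO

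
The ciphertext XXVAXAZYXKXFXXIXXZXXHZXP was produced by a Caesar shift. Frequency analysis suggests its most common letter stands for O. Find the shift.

The most frequent ciphertext letter is X (appears 12 times).
X is position 23; O is position 14.
Shift = 9.

9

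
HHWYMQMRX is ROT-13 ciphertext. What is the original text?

H(7): 7−13=-6≡20 → U
H(7): 7−13=-6≡20 → U
W(22): 22−13=9 → J
Y(24): 24−13=11 → L
M(12): 12−13=-1≡25 → Z
Q(16): 16−13=3 → D
M(12): 12−13=-1≡25 → Z
R(17): 17−13=4 → E
X(23): 23−13=10 → K

UUJLZDZEK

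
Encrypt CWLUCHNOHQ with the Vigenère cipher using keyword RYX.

Repeat the key across the message: RYXRYXRYXR
C(2)+R(17): 19 → T
W(22)+Y(24): 46≡20 → U
L(11)+X(23): 34≡8 → I
U(20)+R(17): 37≡11 → L
C(2)+Y(24): 26≡0 → A
H(7)+X(23): 30≡4 → E
N(13)+R(17): 30≡4 → E
O(14)+Y(24): 38≡12 → M
H(7)+X(23): 30≡4 → E
Q(16)+R(17): 33≡7 → H

TUILAEEMEH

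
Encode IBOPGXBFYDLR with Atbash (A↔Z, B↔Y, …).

RYLKTCYUBWOI

I(8) → R(17)
B(1) → Y(24)
O(14) → L(11)
P(15) → K(10)
G(6) → T(19)
X(23) → C(2)
B(1) → Y(24)
F(5) → U(20)
Y(24) → B(1)
D(3) → W(22)
L(11) → O(14)
R(17) → I(8)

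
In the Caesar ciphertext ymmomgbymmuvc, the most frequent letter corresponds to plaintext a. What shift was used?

12

The most frequent ciphertext letter is m (appears 5 times).
m is position 12; a is position 0.
Shift = 12.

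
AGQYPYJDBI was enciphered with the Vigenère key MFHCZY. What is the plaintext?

OBJWQAXYUG

Repeat the key across the ciphertext: MFHCZYMFHC
A(0)−M(12): -12≡14 → O
G(6)−F(5): 1 → B
Q(16)−H(7): 9 → J
Y(24)−C(2): 22 → W
P(15)−Z(25): -10≡16 → Q
Y(24)−Y(24): 0 → A
J(9)−M(12): -3≡23 → X
D(3)−F(5): -2≡24 → Y
B(1)−H(7): -6≡20 → U
I(8)−C(2): 6 → G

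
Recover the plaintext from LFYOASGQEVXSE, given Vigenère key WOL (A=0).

PRNSMHKCTZJHI

Repeat the key across the ciphertext: WOLWOLWOLWOLW
L(11)−W(22): -11≡15 → P
F(5)−O(14): -9≡17 → R
Y(24)−L(11): 13 → N
O(14)−W(22): -8≡18 → S
A(0)−O(14): -14≡12 → M
S(18)−L(11): 7 → H
G(6)−W(22): -16≡10 → K
Q(16)−O(14): 2 → C
E(4)−L(11): -7≡19 → T
V(21)−W(22): -1≡25 → Z
X(23)−O(14): 9 → J
S(18)−L(11): 7 → H
E(4)−W(22): -18≡8 → I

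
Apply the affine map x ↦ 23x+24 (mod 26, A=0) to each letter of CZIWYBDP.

SBAKEVPF

C(2): 23·2+24=70≡18 → S
Z(25): 23·25+24=599≡1 → B
I(8): 23·8+24=208≡0 → A
W(22): 23·22+24=530≡10 → K
Y(24): 23·24+24=576≡4 → E
B(1): 23·1+24=47≡21 → V
D(3): 23·3+24=93≡15 → P
P(15): 23·15+24=369≡5 → F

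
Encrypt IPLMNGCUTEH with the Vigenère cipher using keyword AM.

Repeat the key across the message: AMAMAMAMAMA
I(8)+A(0): 8 → I
P(15)+M(12): 27≡1 → B
L(11)+A(0): 11 → L
M(12)+M(12): 24 → Y
N(13)+A(0): 13 → N
G(6)+M(12): 18 → S
C(2)+A(0): 2 → C
U(20)+M(12): 32≡6 → G
T(19)+A(0): 19 → T
E(4)+M(12): 16 → Q
H(7)+A(0): 7 → H

IBLYNSCGTQH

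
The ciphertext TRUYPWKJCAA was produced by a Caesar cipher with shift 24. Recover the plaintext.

VTWARYMLECC

T(19): 19−24=-5≡21 → V
R(17): 17−24=-7≡19 → T
U(20): 20−24=-4≡22 → W
Y(24): 24−24=0 → A
P(15): 15−24=-9≡17 → R
W(22): 22−24=-2≡24 → Y
K(10): 10−24=-14≡12 → M
J(9): 9−24=-15≡11 → L
C(2): 2−24=-22≡4 → E
A(0): 0−24=-24≡2 → C
A(0): 0−24=-24≡2 → C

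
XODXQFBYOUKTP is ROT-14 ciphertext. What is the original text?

JAPJCRNKAGWFB

X(23): 23−14=9 → J
O(14): 14−14=0 → A
D(3): 3−14=-11≡15 → P
X(23): 23−14=9 → J
Q(16): 16−14=2 → C
F(5): 5−14=-9≡17 → R
B(1): 1−14=-13≡13 → N
Y(24): 24−14=10 → K
O(14): 14−14=0 → A
U(20): 20−14=6 → G
K(10): 10−14=-4≡22 → W
T(19): 19−14=5 → F
P(15): 15−14=1 → B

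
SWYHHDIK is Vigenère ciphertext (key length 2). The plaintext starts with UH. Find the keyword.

Subtract each crib letter from the matching ciphertext letter (mod 26):
S(18)−U(20)=-2≡24 → Y
W(22)−H(7)=15 → P

YP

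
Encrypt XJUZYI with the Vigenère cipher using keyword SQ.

Repeat the key across the message: SQSQSQ
X(23)+S(18): 41≡15 → P
J(9)+Q(16): 25 → Z
U(20)+S(18): 38≡12 → M
Z(25)+Q(16): 41≡15 → P
Y(24)+S(18): 42≡16 → Q
I(8)+Q(16): 24 → Y

PZMPQY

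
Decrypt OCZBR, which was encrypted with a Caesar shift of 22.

SGDFV

O(14): 14−22=-8≡18 → S
C(2): 2−22=-20≡6 → G
Z(25): 25−22=3 → D
B(1): 1−22=-21≡5 → F
R(17): 17−22=-5≡21 → V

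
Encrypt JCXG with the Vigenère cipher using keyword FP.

Repeat the key across the message: FPFP
J(9)+F(5): 14 → O
C(2)+P(15): 17 → R
X(23)+F(5): 28≡2 → C
G(6)+P(15): 21 → V

ORCV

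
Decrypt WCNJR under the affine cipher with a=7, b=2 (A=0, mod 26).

OAJBR

The inverse of 7 mod 26 is 15, since 7·15=105≡1. Apply D(y)=15·(y−2) mod 26:
W(22): 15·(22−2)=300≡14 → O
C(2): 15·(2−2)=0 → A
N(13): 15·(13−2)=165≡9 → J
J(9): 15·(9−2)=105≡1 → B
R(17): 15·(17−2)=225≡17 → R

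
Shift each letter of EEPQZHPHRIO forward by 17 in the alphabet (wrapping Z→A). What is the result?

E(4): 4+17=21 → V
E(4): 4+17=21 → V
P(15): 15+17=32≡6 → G
Q(16): 16+17=33≡7 → H
Z(25): 25+17=42≡16 → Q
H(7): 7+17=24 → Y
P(15): 15+17=32≡6 → G
H(7): 7+17=24 → Y
R(17): 17+17=34≡8 → I
I(8): 8+17=25 → Z
O(14): 14+17=31≡5 → F

VVGHQYGYIZF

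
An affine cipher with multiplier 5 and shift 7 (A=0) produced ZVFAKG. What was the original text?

OIKJLF

The inverse of 5 mod 26 is 21, since 5·21=105≡1. Apply D(y)=21·(y−7) mod 26:
Z(25): 21·(25−7)=378≡14 → O
V(21): 21·(21−7)=294≡8 → I
F(5): 21·(5−7)=-42≡10 → K
A(0): 21·(0−7)=-147≡9 → J
K(10): 21·(10−7)=63≡11 → L
G(6): 21·(6−7)=-21≡5 → F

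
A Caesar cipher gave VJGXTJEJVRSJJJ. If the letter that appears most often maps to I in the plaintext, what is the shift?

1

The most frequent ciphertext letter is J (appears 6 times).
J is position 9; I is position 8.
Shift = 1.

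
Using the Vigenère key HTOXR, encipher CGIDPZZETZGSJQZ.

Repeat the key across the message: HTOXRHTOXRHTOXR
C(2)+H(7): 9 → J
G(6)+T(19): 25 → Z
I(8)+O(14): 22 → W
D(3)+X(23): 26≡0 → A
P(15)+R(17): 32≡6 → G
Z(25)+H(7): 32≡6 → G
Z(25)+T(19): 44≡18 → S
E(4)+O(14): 18 → S
T(19)+X(23): 42≡16 → Q
Z(25)+R(17): 42≡16 → Q
G(6)+H(7): 13 → N
S(18)+T(19): 37≡11 → L
J(9)+O(14): 23 → X
Q(16)+X(23): 39≡13 → N
Z(25)+R(17): 42≡16 → Q

JZWAGGSSQQNLXNQ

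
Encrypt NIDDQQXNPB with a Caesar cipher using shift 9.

WRMMZZGWYK

N(13): 13+9=22 → W
I(8): 8+9=17 → R
D(3): 3+9=12 → M
D(3): 3+9=12 → M
Q(16): 16+9=25 → Z
Q(16): 16+9=25 → Z
X(23): 23+9=32≡6 → G
N(13): 13+9=22 → W
P(15): 15+9=24 → Y
B(1): 1+9=10 → K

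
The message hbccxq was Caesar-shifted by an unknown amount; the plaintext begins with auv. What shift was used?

From the crib: h(7)−a(0)=7, so the shift is 7.

7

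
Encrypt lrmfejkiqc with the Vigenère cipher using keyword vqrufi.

ghdzjrfyhw

Repeat the key across the message: vqrufivqru
l(11)+v(21): 32≡6 → g
r(17)+q(16): 33≡7 → h
m(12)+r(17): 29≡3 → d
f(5)+u(20): 25 → z
e(4)+f(5): 9 → j
j(9)+i(8): 17 → r
k(10)+v(21): 31≡5 → f
i(8)+q(16): 24 → y
q(16)+r(17): 33≡7 → h
c(2)+u(20): 22 → w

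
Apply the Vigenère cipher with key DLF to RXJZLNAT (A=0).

Repeat the key across the message: DLFDLFDL
R(17)+D(3): 20 → U
X(23)+L(11): 34≡8 → I
J(9)+F(5): 14 → O
Z(25)+D(3): 28≡2 → C
L(11)+L(11): 22 → W
N(13)+F(5): 18 → S
A(0)+D(3): 3 → D
T(19)+L(11): 30≡4 → E

UIOCWSDE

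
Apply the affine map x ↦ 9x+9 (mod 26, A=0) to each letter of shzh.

s(18): 9·18+9=171≡15 → p
h(7): 9·7+9=72≡20 → u
z(25): 9·25+9=234≡0 → a
h(7): 9·7+9=72≡20 → u

puau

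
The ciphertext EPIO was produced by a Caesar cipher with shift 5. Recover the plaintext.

E(4): 4−5=-1≡25 → Z
P(15): 15−5=10 → K
I(8): 8−5=3 → D
O(14): 14−5=9 → J

ZKDJ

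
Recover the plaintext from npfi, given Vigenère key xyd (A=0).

Repeat the key across the ciphertext: xydx
n(13)−x(23): -10≡16 → q
p(15)−y(24): -9≡17 → r
f(5)−d(3): 2 → c
i(8)−x(23): -15≡11 → l

qrcl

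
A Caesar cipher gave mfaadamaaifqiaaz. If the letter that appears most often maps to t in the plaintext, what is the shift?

7

The most frequent ciphertext letter is a (appears 7 times).
a is position 0; t is position 19.
Shift = -19≡7.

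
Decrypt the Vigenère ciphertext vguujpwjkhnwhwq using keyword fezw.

qcvyelxnfdoacsr

Repeat the key across the ciphertext: fezwfezwfezwfez
v(21)−f(5): 16 → q
g(6)−e(4): 2 → c
u(20)−z(25): -5≡21 → v
u(20)−w(22): -2≡24 → y
j(9)−f(5): 4 → e
p(15)−e(4): 11 → l
w(22)−z(25): -3≡23 → x
j(9)−w(22): -13≡13 → n
k(10)−f(5): 5 → f
h(7)−e(4): 3 → d
n(13)−z(25): -12≡14 → o
w(22)−w(22): 0 → a
h(7)−f(5): 2 → c
w(22)−e(4): 18 → s
q(16)−z(25): -9≡17 → r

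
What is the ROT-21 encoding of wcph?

w(22): 22+21=43≡17 → r
c(2): 2+21=23 → x
p(15): 15+21=36≡10 → k
h(7): 7+21=28≡2 → c

rxkc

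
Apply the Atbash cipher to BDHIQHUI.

B(1) → Y(24)
D(3) → W(22)
H(7) → S(18)
I(8) → R(17)
Q(16) → J(9)
H(7) → S(18)
U(20) → F(5)
I(8) → R(17)

YWSRJSFR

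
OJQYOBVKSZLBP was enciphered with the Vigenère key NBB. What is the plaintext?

Repeat the key across the ciphertext: NBBNBBNBBNBBN
O(14)−N(13): 1 → B
J(9)−B(1): 8 → I
Q(16)−B(1): 15 → P
Y(24)−N(13): 11 → L
O(14)−B(1): 13 → N
B(1)−B(1): 0 → A
V(21)−N(13): 8 → I
K(10)−B(1): 9 → J
S(18)−B(1): 17 → R
Z(25)−N(13): 12 → M
L(11)−B(1): 10 → K
B(1)−B(1): 0 → A
P(15)−N(13): 2 → C

BIPLNAIJRMKAC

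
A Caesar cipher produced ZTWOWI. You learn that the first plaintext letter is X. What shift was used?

2

From the crib: Z(25)−X(23)=2, so the shift is 2.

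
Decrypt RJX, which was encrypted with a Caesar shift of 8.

JBP

R(17): 17−8=9 → J
J(9): 9−8=1 → B
X(23): 23−8=15 → P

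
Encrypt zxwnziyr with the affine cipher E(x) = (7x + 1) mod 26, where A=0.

z(25): 7·25+1=176≡20 → u
x(23): 7·23+1=162≡6 → g
w(22): 7·22+1=155≡25 → z
n(13): 7·13+1=92≡14 → o
z(25): 7·25+1=176≡20 → u
i(8): 7·8+1=57≡5 → f
y(24): 7·24+1=169≡13 → n
r(17): 7·17+1=120≡16 → q

ugzoufnq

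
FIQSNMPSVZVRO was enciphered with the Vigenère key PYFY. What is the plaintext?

Repeat the key across the ciphertext: PYFYPYFYPYFYP
F(5)−P(15): -10≡16 → Q
I(8)−Y(24): -16≡10 → K
Q(16)−F(5): 11 → L
S(18)−Y(24): -6≡20 → U
N(13)−P(15): -2≡24 → Y
M(12)−Y(24): -12≡14 → O
P(15)−F(5): 10 → K
S(18)−Y(24): -6≡20 → U
V(21)−P(15): 6 → G
Z(25)−Y(24): 1 → B
V(21)−F(5): 16 → Q
R(17)−Y(24): -7≡19 → T
O(14)−P(15): -1≡25 → Z

QKLUYOKUGBQTZ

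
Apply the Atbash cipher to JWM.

QDN

J(9) → Q(16)
W(22) → D(3)
M(12) → N(13)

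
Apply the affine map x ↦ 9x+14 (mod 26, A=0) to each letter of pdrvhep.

tplvzyt

p(15): 9·15+14=149≡19 → t
d(3): 9·3+14=41≡15 → p
r(17): 9·17+14=167≡11 → l
v(21): 9·21+14=203≡21 → v
h(7): 9·7+14=77≡25 → z
e(4): 9·4+14=50≡24 → y
p(15): 9·15+14=149≡19 → t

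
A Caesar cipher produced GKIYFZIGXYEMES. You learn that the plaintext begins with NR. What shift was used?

19

From the crib: G(6)−N(13)=-7≡19, so the shift is 19.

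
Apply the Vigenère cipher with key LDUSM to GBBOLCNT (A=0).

Repeat the key across the message: LDUSMLDU
G(6)+L(11): 17 → R
B(1)+D(3): 4 → E
B(1)+U(20): 21 → V
O(14)+S(18): 32≡6 → G
L(11)+M(12): 23 → X
C(2)+L(11): 13 → N
N(13)+D(3): 16 → Q
T(19)+U(20): 39≡13 → N

REVGXNQN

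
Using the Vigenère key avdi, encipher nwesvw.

Repeat the key across the message: avdiav
n(13)+a(0): 13 → n
w(22)+v(21): 43≡17 → r
e(4)+d(3): 7 → h
s(18)+i(8): 26≡0 → a
v(21)+a(0): 21 → v
w(22)+v(21): 43≡17 → r

nrhavr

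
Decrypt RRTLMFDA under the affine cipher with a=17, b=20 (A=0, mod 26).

JJDBYTZI

The inverse of 17 mod 26 is 23, since 17·23=391≡1. Apply D(y)=23·(y−20) mod 26:
R(17): 23·(17−20)=-69≡9 → J
R(17): 23·(17−20)=-69≡9 → J
T(19): 23·(19−20)=-23≡3 → D
L(11): 23·(11−20)=-207≡1 → B
M(12): 23·(12−20)=-184≡24 → Y
F(5): 23·(5−20)=-345≡19 → T
D(3): 23·(3−20)=-391≡25 → Z
A(0): 23·(0−20)=-460≡8 → I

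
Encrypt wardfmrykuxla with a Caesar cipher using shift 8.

eizlnuzgscfti

w(22): 22+8=30≡4 → e
a(0): 0+8=8 → i
r(17): 17+8=25 → z
d(3): 3+8=11 → l
f(5): 5+8=13 → n
m(12): 12+8=20 → u
r(17): 17+8=25 → z
y(24): 24+8=32≡6 → g
k(10): 10+8=18 → s
u(20): 20+8=28≡2 → c
x(23): 23+8=31≡5 → f
l(11): 11+8=19 → t
a(0): 0+8=8 → i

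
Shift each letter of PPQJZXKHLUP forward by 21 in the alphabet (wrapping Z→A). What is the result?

P(15): 15+21=36≡10 → K
P(15): 15+21=36≡10 → K
Q(16): 16+21=37≡11 → L
J(9): 9+21=30≡4 → E
Z(25): 25+21=46≡20 → U
X(23): 23+21=44≡18 → S
K(10): 10+21=31≡5 → F
H(7): 7+21=28≡2 → C
L(11): 11+21=32≡6 → G
U(20): 20+21=41≡15 → P
P(15): 15+21=36≡10 → K

KKLEUSFCGPK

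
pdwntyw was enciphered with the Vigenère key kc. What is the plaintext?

Repeat the key across the ciphertext: kckckck
p(15)−k(10): 5 → f
d(3)−c(2): 1 → b
w(22)−k(10): 12 → m
n(13)−c(2): 11 → l
t(19)−k(10): 9 → j
y(24)−c(2): 22 → w
w(22)−k(10): 12 → m

fbmljwm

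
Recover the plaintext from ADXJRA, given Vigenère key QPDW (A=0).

Repeat the key across the ciphertext: QPDWQP
A(0)−Q(16): -16≡10 → K
D(3)−P(15): -12≡14 → O
X(23)−D(3): 20 → U
J(9)−W(22): -13≡13 → N
R(17)−Q(16): 1 → B
A(0)−P(15): -15≡11 → L

KOUNBL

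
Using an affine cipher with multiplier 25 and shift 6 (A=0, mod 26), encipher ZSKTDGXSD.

Z(25): 25·25+6=631≡7 → H
S(18): 25·18+6=456≡14 → O
K(10): 25·10+6=256≡22 → W
T(19): 25·19+6=481≡13 → N
D(3): 25·3+6=81≡3 → D
G(6): 25·6+6=156≡0 → A
X(23): 25·23+6=581≡9 → J
S(18): 25·18+6=456≡14 → O
D(3): 25·3+6=81≡3 → D

HOWNDAJOD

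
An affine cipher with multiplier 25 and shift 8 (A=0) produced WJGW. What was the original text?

MZCM

The inverse of 25 mod 26 is 25, since 25·25=625≡1. Apply D(y)=25·(y−8) mod 26:
W(22): 25·(22−8)=350≡12 → M
J(9): 25·(9−8)=25 → Z
G(6): 25·(6−8)=-50≡2 → C
W(22): 25·(22−8)=350≡12 → M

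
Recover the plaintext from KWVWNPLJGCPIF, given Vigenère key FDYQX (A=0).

Repeat the key across the ciphertext: FDYQXFDYQXFDY
K(10)−F(5): 5 → F
W(22)−D(3): 19 → T
V(21)−Y(24): -3≡23 → X
W(22)−Q(16): 6 → G
N(13)−X(23): -10≡16 → Q
P(15)−F(5): 10 → K
L(11)−D(3): 8 → I
J(9)−Y(24): -15≡11 → L
G(6)−Q(16): -10≡16 → Q
C(2)−X(23): -21≡5 → F
P(15)−F(5): 10 → K
I(8)−D(3): 5 → F
F(5)−Y(24): -19≡7 → H

FTXGQKILQFKFH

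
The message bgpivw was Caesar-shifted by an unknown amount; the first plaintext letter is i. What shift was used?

19

From the crib: b(1)−i(8)=-7≡19, so the shift is 19.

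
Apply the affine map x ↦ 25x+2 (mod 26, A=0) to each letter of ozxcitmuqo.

o(14): 25·14+2=352≡14 → o
z(25): 25·25+2=627≡3 → d
x(23): 25·23+2=577≡5 → f
c(2): 25·2+2=52≡0 → a
i(8): 25·8+2=202≡20 → u
t(19): 25·19+2=477≡9 → j
m(12): 25·12+2=302≡16 → q
u(20): 25·20+2=502≡8 → i
q(16): 25·16+2=402≡12 → m
o(14): 25·14+2=352≡14 → o

odfaujqimo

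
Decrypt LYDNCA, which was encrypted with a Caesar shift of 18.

L(11): 11−18=-7≡19 → T
Y(24): 24−18=6 → G
D(3): 3−18=-15≡11 → L
N(13): 13−18=-5≡21 → V
C(2): 2−18=-16≡10 → K
A(0): 0−18=-18≡8 → I

TGLVKI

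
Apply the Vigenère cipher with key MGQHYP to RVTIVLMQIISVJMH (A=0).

Repeat the key across the message: MGQHYPMGQHYPMGQ
R(17)+M(12): 29≡3 → D
V(21)+G(6): 27≡1 → B
T(19)+Q(16): 35≡9 → J
I(8)+H(7): 15 → P
V(21)+Y(24): 45≡19 → T
L(11)+P(15): 26≡0 → A
M(12)+M(12): 24 → Y
Q(16)+G(6): 22 → W
I(8)+Q(16): 24 → Y
I(8)+H(7): 15 → P
S(18)+Y(24): 42≡16 → Q
V(21)+P(15): 36≡10 → K
J(9)+M(12): 21 → V
M(12)+G(6): 18 → S
H(7)+Q(16): 23 → X

DBJPTAYWYPQKVSX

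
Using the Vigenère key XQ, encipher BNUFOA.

YDRVLQ

Repeat the key across the message: XQXQXQ
B(1)+X(23): 24 → Y
N(13)+Q(16): 29≡3 → D
U(20)+X(23): 43≡17 → R
F(5)+Q(16): 21 → V
O(14)+X(23): 37≡11 → L
A(0)+Q(16): 16 → Q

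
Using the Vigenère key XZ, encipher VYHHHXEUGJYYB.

SXEGEWBTDIVXY

Repeat the key across the message: XZXZXZXZXZXZX
V(21)+X(23): 44≡18 → S
Y(24)+Z(25): 49≡23 → X
H(7)+X(23): 30≡4 → E
H(7)+Z(25): 32≡6 → G
H(7)+X(23): 30≡4 → E
X(23)+Z(25): 48≡22 → W
E(4)+X(23): 27≡1 → B
U(20)+Z(25): 45≡19 → T
G(6)+X(23): 29≡3 → D
J(9)+Z(25): 34≡8 → I
Y(24)+X(23): 47≡21 → V
Y(24)+Z(25): 49≡23 → X
B(1)+X(23): 24 → Y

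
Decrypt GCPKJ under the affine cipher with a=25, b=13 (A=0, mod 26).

HLYDE

The inverse of 25 mod 26 is 25, since 25·25=625≡1. Apply D(y)=25·(y−13) mod 26:
G(6): 25·(6−13)=-175≡7 → H
C(2): 25·(2−13)=-275≡11 → L
P(15): 25·(15−13)=50≡24 → Y
K(10): 25·(10−13)=-75≡3 → D
J(9): 25·(9−13)=-100≡4 → E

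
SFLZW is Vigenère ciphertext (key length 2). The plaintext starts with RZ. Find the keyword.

Subtract each crib letter from the matching ciphertext letter (mod 26):
S(18)−R(17)=1 → B
F(5)−Z(25)=-20≡6 → G

BG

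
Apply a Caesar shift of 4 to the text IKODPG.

I(8): 8+4=12 → M
K(10): 10+4=14 → O
O(14): 14+4=18 → S
D(3): 3+4=7 → H
P(15): 15+4=19 → T
G(6): 6+4=10 → K

MOSHTK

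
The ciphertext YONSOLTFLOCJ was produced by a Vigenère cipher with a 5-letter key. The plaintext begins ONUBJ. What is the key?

KBTRF

Subtract each crib letter from the matching ciphertext letter (mod 26):
Y(24)−O(14)=10 → K
O(14)−N(13)=1 → B
N(13)−U(20)=-7≡19 → T
S(18)−B(1)=17 → R
O(14)−J(9)=5 → F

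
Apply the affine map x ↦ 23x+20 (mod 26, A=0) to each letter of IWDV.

WGLJ

I(8): 23·8+20=204≡22 → W
W(22): 23·22+20=526≡6 → G
D(3): 23·3+20=89≡11 → L
V(21): 23·21+20=503≡9 → J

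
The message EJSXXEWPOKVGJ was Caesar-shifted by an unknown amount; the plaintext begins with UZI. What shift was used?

10

From the crib: E(4)−U(20)=-16≡10, so the shift is 10.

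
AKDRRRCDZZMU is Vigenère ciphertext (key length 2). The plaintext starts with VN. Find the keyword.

Subtract each crib letter from the matching ciphertext letter (mod 26):
A(0)−V(21)=-21≡5 → F
K(10)−N(13)=-3≡23 → X

FX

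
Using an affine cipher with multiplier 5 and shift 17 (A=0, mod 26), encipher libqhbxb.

ufwtawcw

l(11): 5·11+17=72≡20 → u
i(8): 5·8+17=57≡5 → f
b(1): 5·1+17=22 → w
q(16): 5·16+17=97≡19 → t
h(7): 5·7+17=52≡0 → a
b(1): 5·1+17=22 → w
x(23): 5·23+17=132≡2 → c
b(1): 5·1+17=22 → w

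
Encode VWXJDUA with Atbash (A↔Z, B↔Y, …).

V(21) → E(4)
W(22) → D(3)
X(23) → C(2)
J(9) → Q(16)
D(3) → W(22)
U(20) → F(5)
A(0) → Z(25)

EDCQWFZ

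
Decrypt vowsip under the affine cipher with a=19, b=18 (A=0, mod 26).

hisaut

The inverse of 19 mod 26 is 11, since 19·11=209≡1. Apply D(y)=11·(y−18) mod 26:
v(21): 11·(21−18)=33≡7 → h
o(14): 11·(14−18)=-44≡8 → i
w(22): 11·(22−18)=44≡18 → s
s(18): 11·(18−18)=0 → a
i(8): 11·(8−18)=-110≡20 → u
p(15): 11·(15−18)=-33≡19 → t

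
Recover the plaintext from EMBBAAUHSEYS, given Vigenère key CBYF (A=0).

Repeat the key across the ciphertext: CBYFCBYFCBYF
E(4)−C(2): 2 → C
M(12)−B(1): 11 → L
B(1)−Y(24): -23≡3 → D
B(1)−F(5): -4≡22 → W
A(0)−C(2): -2≡24 → Y
A(0)−B(1): -1≡25 → Z
U(20)−Y(24): -4≡22 → W
H(7)−F(5): 2 → C
S(18)−C(2): 16 → Q
E(4)−B(1): 3 → D
Y(24)−Y(24): 0 → A
S(18)−F(5): 13 → N

CLDWYZWCQDAN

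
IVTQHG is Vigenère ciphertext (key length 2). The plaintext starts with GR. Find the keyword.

Subtract each crib letter from the matching ciphertext letter (mod 26):
I(8)−G(6)=2 → C
V(21)−R(17)=4 → E

CE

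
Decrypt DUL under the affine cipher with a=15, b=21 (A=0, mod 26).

The inverse of 15 mod 26 is 7, since 15·7=105≡1. Apply D(y)=7·(y−21) mod 26:
D(3): 7·(3−21)=-126≡4 → E
U(20): 7·(20−21)=-7≡19 → T
L(11): 7·(11−21)=-70≡8 → I

ETI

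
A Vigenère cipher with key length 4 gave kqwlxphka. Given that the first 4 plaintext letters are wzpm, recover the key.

Subtract each crib letter from the matching ciphertext letter (mod 26):
k(10)−w(22)=-12≡14 → o
q(16)−z(25)=-9≡17 → r
w(22)−p(15)=7 → h
l(11)−m(12)=-1≡25 → z

orhz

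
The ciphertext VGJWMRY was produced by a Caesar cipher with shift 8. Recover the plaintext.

V(21): 21−8=13 → N
G(6): 6−8=-2≡24 → Y
J(9): 9−8=1 → B
W(22): 22−8=14 → O
M(12): 12−8=4 → E
R(17): 17−8=9 → J
Y(24): 24−8=16 → Q

NYBOEJQ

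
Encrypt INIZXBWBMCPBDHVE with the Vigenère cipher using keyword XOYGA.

Repeat the key across the message: XOYGAXOYGAXOYGAX
I(8)+X(23): 31≡5 → F
N(13)+O(14): 27≡1 → B
I(8)+Y(24): 32≡6 → G
Z(25)+G(6): 31≡5 → F
X(23)+A(0): 23 → X
B(1)+X(23): 24 → Y
W(22)+O(14): 36≡10 → K
B(1)+Y(24): 25 → Z
M(12)+G(6): 18 → S
C(2)+A(0): 2 → C
P(15)+X(23): 38≡12 → M
B(1)+O(14): 15 → P
D(3)+Y(24): 27≡1 → B
H(7)+G(6): 13 → N
V(21)+A(0): 21 → V
E(4)+X(23): 27≡1 → B

FBGFXYKZSCMPBNVB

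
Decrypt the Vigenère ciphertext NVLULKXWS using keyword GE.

Repeat the key across the ciphertext: GEGEGEGEG
N(13)−G(6): 7 → H
V(21)−E(4): 17 → R
L(11)−G(6): 5 → F
U(20)−E(4): 16 → Q
L(11)−G(6): 5 → F
K(10)−E(4): 6 → G
X(23)−G(6): 17 → R
W(22)−E(4): 18 → S
S(18)−G(6): 12 → M

HRFQFGRSM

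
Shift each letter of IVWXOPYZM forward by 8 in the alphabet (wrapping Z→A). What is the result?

I(8): 8+8=16 → Q
V(21): 21+8=29≡3 → D
W(22): 22+8=30≡4 → E
X(23): 23+8=31≡5 → F
O(14): 14+8=22 → W
P(15): 15+8=23 → X
Y(24): 24+8=32≡6 → G
Z(25): 25+8=33≡7 → H
M(12): 12+8=20 → U

QDEFWXGHU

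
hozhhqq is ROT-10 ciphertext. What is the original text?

h(7): 7−10=-3≡23 → x
o(14): 14−10=4 → e
z(25): 25−10=15 → p
h(7): 7−10=-3≡23 → x
h(7): 7−10=-3≡23 → x
q(16): 16−10=6 → g
q(16): 16−10=6 → g

xepxxgg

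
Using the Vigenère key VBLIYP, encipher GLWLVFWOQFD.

BMHTTURPBNB

Repeat the key across the message: VBLIYPVBLIY
G(6)+V(21): 27≡1 → B
L(11)+B(1): 12 → M
W(22)+L(11): 33≡7 → H
L(11)+I(8): 19 → T
V(21)+Y(24): 45≡19 → T
F(5)+P(15): 20 → U
W(22)+V(21): 43≡17 → R
O(14)+B(1): 15 → P
Q(16)+L(11): 27≡1 → B
F(5)+I(8): 13 → N
D(3)+Y(24): 27≡1 → B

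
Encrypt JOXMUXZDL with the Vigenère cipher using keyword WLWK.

Repeat the key across the message: WLWKWLWKW
J(9)+W(22): 31≡5 → F
O(14)+L(11): 25 → Z
X(23)+W(22): 45≡19 → T
M(12)+K(10): 22 → W
U(20)+W(22): 42≡16 → Q
X(23)+L(11): 34≡8 → I
Z(25)+W(22): 47≡21 → V
D(3)+K(10): 13 → N
L(11)+W(22): 33≡7 → H

FZTWQIVNH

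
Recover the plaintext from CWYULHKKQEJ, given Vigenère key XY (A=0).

Repeat the key across the ciphertext: XYXYXYXYXYX
C(2)−X(23): -21≡5 → F
W(22)−Y(24): -2≡24 → Y
Y(24)−X(23): 1 → B
U(20)−Y(24): -4≡22 → W
L(11)−X(23): -12≡14 → O
H(7)−Y(24): -17≡9 → J
K(10)−X(23): -13≡13 → N
K(10)−Y(24): -14≡12 → M
Q(16)−X(23): -7≡19 → T
E(4)−Y(24): -20≡6 → G
J(9)−X(23): -14≡12 → M

FYBWOJNMTGM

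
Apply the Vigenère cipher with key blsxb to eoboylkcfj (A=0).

fztlzmvuck

Repeat the key across the message: blsxbblsxb
e(4)+b(1): 5 → f
o(14)+l(11): 25 → z
b(1)+s(18): 19 → t
o(14)+x(23): 37≡11 → l
y(24)+b(1): 25 → z
l(11)+b(1): 12 → m
k(10)+l(11): 21 → v
c(2)+s(18): 20 → u
f(5)+x(23): 28≡2 → c
j(9)+b(1): 10 → k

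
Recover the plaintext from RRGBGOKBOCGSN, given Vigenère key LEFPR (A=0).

GNBMPDGWZLVOI

Repeat the key across the ciphertext: LEFPRLEFPRLEF
R(17)−L(11): 6 → G
R(17)−E(4): 13 → N
G(6)−F(5): 1 → B
B(1)−P(15): -14≡12 → M
G(6)−R(17): -11≡15 → P
O(14)−L(11): 3 → D
K(10)−E(4): 6 → G
B(1)−F(5): -4≡22 → W
O(14)−P(15): -1≡25 → Z
C(2)−R(17): -15≡11 → L
G(6)−L(11): -5≡21 → V
S(18)−E(4): 14 → O
N(13)−F(5): 8 → I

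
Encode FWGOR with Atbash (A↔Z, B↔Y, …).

F(5) → U(20)
W(22) → D(3)
G(6) → T(19)
O(14) → L(11)
R(17) → I(8)

UDTLI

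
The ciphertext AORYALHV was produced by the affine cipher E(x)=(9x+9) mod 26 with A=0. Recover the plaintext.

ZPYTZGUK

The inverse of 9 mod 26 is 3, since 9·3=27≡1. Apply D(y)=3·(y−9) mod 26:
A(0): 3·(0−9)=-27≡25 → Z
O(14): 3·(14−9)=15 → P
R(17): 3·(17−9)=24 → Y
Y(24): 3·(24−9)=45≡19 → T
A(0): 3·(0−9)=-27≡25 → Z
L(11): 3·(11−9)=6 → G
H(7): 3·(7−9)=-6≡20 → U
V(21): 3·(21−9)=36≡10 → K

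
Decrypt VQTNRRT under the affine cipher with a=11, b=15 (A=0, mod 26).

The inverse of 11 mod 26 is 19, since 11·19=209≡1. Apply D(y)=19·(y−15) mod 26:
V(21): 19·(21−15)=114≡10 → K
Q(16): 19·(16−15)=19 → T
T(19): 19·(19−15)=76≡24 → Y
N(13): 19·(13−15)=-38≡14 → O
R(17): 19·(17−15)=38≡12 → M
R(17): 19·(17−15)=38≡12 → M
T(19): 19·(19−15)=76≡24 → Y

KTYOMMY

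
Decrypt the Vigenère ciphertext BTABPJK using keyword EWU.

Repeat the key across the ciphertext: EWUEWUE
B(1)−E(4): -3≡23 → X
T(19)−W(22): -3≡23 → X
A(0)−U(20): -20≡6 → G
B(1)−E(4): -3≡23 → X
P(15)−W(22): -7≡19 → T
J(9)−U(20): -11≡15 → P
K(10)−E(4): 6 → G

XXGXTPG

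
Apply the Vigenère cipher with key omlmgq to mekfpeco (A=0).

aqvrvuqa

Repeat the key across the message: omlmgqom
m(12)+o(14): 26≡0 → a
e(4)+m(12): 16 → q
k(10)+l(11): 21 → v
f(5)+m(12): 17 → r
p(15)+g(6): 21 → v
e(4)+q(16): 20 → u
c(2)+o(14): 16 → q
o(14)+m(12): 26≡0 → a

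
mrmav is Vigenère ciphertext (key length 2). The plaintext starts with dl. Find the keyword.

jg

Subtract each crib letter from the matching ciphertext letter (mod 26):
m(12)−d(3)=9 → j
r(17)−l(11)=6 → g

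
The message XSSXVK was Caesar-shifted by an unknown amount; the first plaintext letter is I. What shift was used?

15

From the crib: X(23)−I(8)=15, so the shift is 15.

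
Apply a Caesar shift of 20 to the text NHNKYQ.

HBHESK

N(13): 13+20=33≡7 → H
H(7): 7+20=27≡1 → B
N(13): 13+20=33≡7 → H
K(10): 10+20=30≡4 → E
Y(24): 24+20=44≡18 → S
Q(16): 16+20=36≡10 → K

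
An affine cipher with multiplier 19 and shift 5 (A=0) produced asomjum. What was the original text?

xnvzsjz

The inverse of 19 mod 26 is 11, since 19·11=209≡1. Apply D(y)=11·(y−5) mod 26:
a(0): 11·(0−5)=-55≡23 → x
s(18): 11·(18−5)=143≡13 → n
o(14): 11·(14−5)=99≡21 → v
m(12): 11·(12−5)=77≡25 → z
j(9): 11·(9−5)=44≡18 → s
u(20): 11·(20−5)=165≡9 → j
m(12): 11·(12−5)=77≡25 → z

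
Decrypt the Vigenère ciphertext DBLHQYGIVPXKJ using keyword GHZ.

XUMBJZABWJQLD

Repeat the key across the ciphertext: GHZGHZGHZGHZG
D(3)−G(6): -3≡23 → X
B(1)−H(7): -6≡20 → U
L(11)−Z(25): -14≡12 → M
H(7)−G(6): 1 → B
Q(16)−H(7): 9 → J
Y(24)−Z(25): -1≡25 → Z
G(6)−G(6): 0 → A
I(8)−H(7): 1 → B
V(21)−Z(25): -4≡22 → W
P(15)−G(6): 9 → J
X(23)−H(7): 16 → Q
K(10)−Z(25): -15≡11 → L
J(9)−G(6): 3 → D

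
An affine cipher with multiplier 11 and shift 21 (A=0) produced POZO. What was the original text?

QXYX

The inverse of 11 mod 26 is 19, since 11·19=209≡1. Apply D(y)=19·(y−21) mod 26:
P(15): 19·(15−21)=-114≡16 → Q
O(14): 19·(14−21)=-133≡23 → X
Z(25): 19·(25−21)=76≡24 → Y
O(14): 19·(14−21)=-133≡23 → X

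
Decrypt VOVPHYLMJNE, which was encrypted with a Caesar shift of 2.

TMTNFWJKHLC

V(21): 21−2=19 → T
O(14): 14−2=12 → M
V(21): 21−2=19 → T
P(15): 15−2=13 → N
H(7): 7−2=5 → F
Y(24): 24−2=22 → W
L(11): 11−2=9 → J
M(12): 12−2=10 → K
J(9): 9−2=7 → H
N(13): 13−2=11 → L
E(4): 4−2=2 → C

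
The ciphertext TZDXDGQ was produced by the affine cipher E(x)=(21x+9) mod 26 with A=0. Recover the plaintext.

YCWSWLJ

The inverse of 21 mod 26 is 5, since 21·5=105≡1. Apply D(y)=5·(y−9) mod 26:
T(19): 5·(19−9)=50≡24 → Y
Z(25): 5·(25−9)=80≡2 → C
D(3): 5·(3−9)=-30≡22 → W
X(23): 5·(23−9)=70≡18 → S
D(3): 5·(3−9)=-30≡22 → W
G(6): 5·(6−9)=-15≡11 → L
Q(16): 5·(16−9)=35≡9 → J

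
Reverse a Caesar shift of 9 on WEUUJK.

W(22): 22−9=13 → N
E(4): 4−9=-5≡21 → V
U(20): 20−9=11 → L
U(20): 20−9=11 → L
J(9): 9−9=0 → A
K(10): 10−9=1 → B

NVLLAB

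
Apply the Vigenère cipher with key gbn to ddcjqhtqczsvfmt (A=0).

Repeat the key across the message: gbngbngbngbngbn
d(3)+g(6): 9 → j
d(3)+b(1): 4 → e
c(2)+n(13): 15 → p
j(9)+g(6): 15 → p
q(16)+b(1): 17 → r
h(7)+n(13): 20 → u
t(19)+g(6): 25 → z
q(16)+b(1): 17 → r
c(2)+n(13): 15 → p
z(25)+g(6): 31≡5 → f
s(18)+b(1): 19 → t
v(21)+n(13): 34≡8 → i
f(5)+g(6): 11 → l
m(12)+b(1): 13 → n
t(19)+n(13): 32≡6 → g

jeppruzrpftilng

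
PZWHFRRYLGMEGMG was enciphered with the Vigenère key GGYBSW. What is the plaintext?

JTYGNVLSNFUIAGI

Repeat the key across the ciphertext: GGYBSWGGYBSWGGY
P(15)−G(6): 9 → J
Z(25)−G(6): 19 → T
W(22)−Y(24): -2≡24 → Y
H(7)−B(1): 6 → G
F(5)−S(18): -13≡13 → N
R(17)−W(22): -5≡21 → V
R(17)−G(6): 11 → L
Y(24)−G(6): 18 → S
L(11)−Y(24): -13≡13 → N
G(6)−B(1): 5 → F
M(12)−S(18): -6≡20 → U
E(4)−W(22): -18≡8 → I
G(6)−G(6): 0 → A
M(12)−G(6): 6 → G
G(6)−Y(24): -18≡8 → I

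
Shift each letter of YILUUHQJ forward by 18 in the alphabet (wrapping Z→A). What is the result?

Y(24): 24+18=42≡16 → Q
I(8): 8+18=26≡0 → A
L(11): 11+18=29≡3 → D
U(20): 20+18=38≡12 → M
U(20): 20+18=38≡12 → M
H(7): 7+18=25 → Z
Q(16): 16+18=34≡8 → I
J(9): 9+18=27≡1 → B

QADMMZIB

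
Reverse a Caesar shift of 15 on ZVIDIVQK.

Z(25): 25−15=10 → K
V(21): 21−15=6 → G
I(8): 8−15=-7≡19 → T
D(3): 3−15=-12≡14 → O
I(8): 8−15=-7≡19 → T
V(21): 21−15=6 → G
Q(16): 16−15=1 → B
K(10): 10−15=-5≡21 → V

KGTOTGBV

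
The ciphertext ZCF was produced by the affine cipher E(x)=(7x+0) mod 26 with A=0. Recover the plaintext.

LEX

The inverse of 7 mod 26 is 15, since 7·15=105≡1. Apply D(y)=15·(y−0) mod 26:
Z(25): 15·(25−0)=375≡11 → L
C(2): 15·(2−0)=30≡4 → E
F(5): 15·(5−0)=75≡23 → X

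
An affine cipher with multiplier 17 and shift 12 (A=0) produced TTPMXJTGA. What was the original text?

FFRATJFSK

The inverse of 17 mod 26 is 23, since 17·23=391≡1. Apply D(y)=23·(y−12) mod 26:
T(19): 23·(19−12)=161≡5 → F
T(19): 23·(19−12)=161≡5 → F
P(15): 23·(15−12)=69≡17 → R
M(12): 23·(12−12)=0 → A
X(23): 23·(23−12)=253≡19 → T
J(9): 23·(9−12)=-69≡9 → J
T(19): 23·(19−12)=161≡5 → F
G(6): 23·(6−12)=-138≡18 → S
A(0): 23·(0−12)=-276≡10 → K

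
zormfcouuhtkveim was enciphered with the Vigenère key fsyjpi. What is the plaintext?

Repeat the key across the ciphertext: fsyjpifsyjpifsyj
z(25)−f(5): 20 → u
o(14)−s(18): -4≡22 → w
r(17)−y(24): -7≡19 → t
m(12)−j(9): 3 → d
f(5)−p(15): -10≡16 → q
c(2)−i(8): -6≡20 → u
o(14)−f(5): 9 → j
u(20)−s(18): 2 → c
u(20)−y(24): -4≡22 → w
h(7)−j(9): -2≡24 → y
t(19)−p(15): 4 → e
k(10)−i(8): 2 → c
v(21)−f(5): 16 → q
e(4)−s(18): -14≡12 → m
i(8)−y(24): -16≡10 → k
m(12)−j(9): 3 → d

uwtdqujcwyecqmkd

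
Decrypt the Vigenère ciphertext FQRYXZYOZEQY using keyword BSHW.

EYKCWHRSYMJC

Repeat the key across the ciphertext: BSHWBSHWBSHW
F(5)−B(1): 4 → E
Q(16)−S(18): -2≡24 → Y
R(17)−H(7): 10 → K
Y(24)−W(22): 2 → C
X(23)−B(1): 22 → W
Z(25)−S(18): 7 → H
Y(24)−H(7): 17 → R
O(14)−W(22): -8≡18 → S
Z(25)−B(1): 24 → Y
E(4)−S(18): -14≡12 → M
Q(16)−H(7): 9 → J
Y(24)−W(22): 2 → C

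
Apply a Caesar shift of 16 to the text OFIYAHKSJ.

O(14): 14+16=30≡4 → E
F(5): 5+16=21 → V
I(8): 8+16=24 → Y
Y(24): 24+16=40≡14 → O
A(0): 0+16=16 → Q
H(7): 7+16=23 → X
K(10): 10+16=26≡0 → A
S(18): 18+16=34≡8 → I
J(9): 9+16=25 → Z

EVYOQXAIZ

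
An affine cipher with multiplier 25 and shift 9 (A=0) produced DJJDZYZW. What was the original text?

GAAGKLKN

The inverse of 25 mod 26 is 25, since 25·25=625≡1. Apply D(y)=25·(y−9) mod 26:
D(3): 25·(3−9)=-150≡6 → G
J(9): 25·(9−9)=0 → A
J(9): 25·(9−9)=0 → A
D(3): 25·(3−9)=-150≡6 → G
Z(25): 25·(25−9)=400≡10 → K
Y(24): 25·(24−9)=375≡11 → L
Z(25): 25·(25−9)=400≡10 → K
W(22): 25·(22−9)=325≡13 → N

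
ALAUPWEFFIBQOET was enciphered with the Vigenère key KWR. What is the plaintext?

QPJKTFUJOYFZEIC

Repeat the key across the ciphertext: KWRKWRKWRKWRKWR
A(0)−K(10): -10≡16 → Q
L(11)−W(22): -11≡15 → P
A(0)−R(17): -17≡9 → J
U(20)−K(10): 10 → K
P(15)−W(22): -7≡19 → T
W(22)−R(17): 5 → F
E(4)−K(10): -6≡20 → U
F(5)−W(22): -17≡9 → J
F(5)−R(17): -12≡14 → O
I(8)−K(10): -2≡24 → Y
B(1)−W(22): -21≡5 → F
Q(16)−R(17): -1≡25 → Z
O(14)−K(10): 4 → E
E(4)−W(22): -18≡8 → I
T(19)−R(17): 2 → C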